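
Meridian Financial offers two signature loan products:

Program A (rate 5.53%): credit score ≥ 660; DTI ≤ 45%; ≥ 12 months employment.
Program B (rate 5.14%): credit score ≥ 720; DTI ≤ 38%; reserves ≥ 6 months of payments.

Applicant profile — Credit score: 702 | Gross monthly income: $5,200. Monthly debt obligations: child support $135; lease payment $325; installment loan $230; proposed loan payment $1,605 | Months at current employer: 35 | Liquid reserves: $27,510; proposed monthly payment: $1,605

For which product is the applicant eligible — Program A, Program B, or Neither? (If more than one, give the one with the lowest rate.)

Program A

Total debts = (135 + 325 + 230 + 1,605) = 2,295; DTI = 2,295/5,200 = 44.1%.
Reserves = 27,510/1,605 = 17.1 months.
Program A: score 702 ≥ 660; DTI 44.1% ≤ 45%; employment 35 ≥ 12 mo → qualifies.
Program B: score 702 < 720; DTI 44.1% > 38%; reserves 17.1 ≥ 6 mo → does not qualify.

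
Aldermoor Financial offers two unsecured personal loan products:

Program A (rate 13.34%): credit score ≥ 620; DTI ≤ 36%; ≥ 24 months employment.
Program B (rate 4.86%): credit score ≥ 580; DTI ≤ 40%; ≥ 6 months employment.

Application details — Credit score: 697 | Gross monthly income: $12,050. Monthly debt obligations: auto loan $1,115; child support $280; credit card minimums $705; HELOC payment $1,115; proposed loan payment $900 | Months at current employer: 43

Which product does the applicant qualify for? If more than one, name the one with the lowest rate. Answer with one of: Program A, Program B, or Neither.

Program B

Total debts = (1,115 + 280 + 705 + 1,115 + 900) = 4,115; DTI = 4,115/12,050 = 34.1%.
Program A: score 697 ≥ 620; DTI 34.1% ≤ 36%; employment 43 ≥ 24 mo → qualifies.
Program B: score 697 ≥ 580; DTI 34.1% ≤ 40%; employment 43 ≥ 6 mo → qualifies.
Qualifying: Program A, Program B. Lowest rate is 4.86% → Program B.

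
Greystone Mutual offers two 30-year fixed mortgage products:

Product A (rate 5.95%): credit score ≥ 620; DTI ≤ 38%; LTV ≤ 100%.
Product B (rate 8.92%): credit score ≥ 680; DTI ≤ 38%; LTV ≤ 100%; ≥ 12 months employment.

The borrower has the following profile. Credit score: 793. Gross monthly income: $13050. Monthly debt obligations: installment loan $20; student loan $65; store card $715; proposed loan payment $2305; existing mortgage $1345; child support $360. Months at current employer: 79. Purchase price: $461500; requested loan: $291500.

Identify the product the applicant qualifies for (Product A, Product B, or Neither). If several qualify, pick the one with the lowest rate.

Product A

Total debts = (20 + 65 + 715 + 2,305 + 1,345 + 360) = 4,810; DTI = 4,810/13,050 = 36.9%.
LTV = 291,500/461,500 = 63.2%.
Product A: score 793 ≥ 620; DTI 36.9% ≤ 38%; LTV 63.2% ≤ 100% → qualifies.
Product B: score 793 ≥ 680; DTI 36.9% ≤ 38%; LTV 63.2% ≤ 100%; employment 79 ≥ 12 mo → qualifies.
Qualifying: Product A, Product B. Lowest rate is 5.95% → Product A.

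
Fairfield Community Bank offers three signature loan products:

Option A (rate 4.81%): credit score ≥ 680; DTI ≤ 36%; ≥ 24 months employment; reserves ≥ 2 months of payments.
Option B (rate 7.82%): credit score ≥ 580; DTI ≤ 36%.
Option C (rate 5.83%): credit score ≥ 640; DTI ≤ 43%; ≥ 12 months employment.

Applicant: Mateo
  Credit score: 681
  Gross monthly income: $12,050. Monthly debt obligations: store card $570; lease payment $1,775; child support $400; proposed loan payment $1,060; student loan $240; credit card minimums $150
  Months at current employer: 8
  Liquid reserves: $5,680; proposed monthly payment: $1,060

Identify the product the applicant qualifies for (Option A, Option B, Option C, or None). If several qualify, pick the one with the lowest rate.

Option B

Total debts = (570 + 1,775 + 400 + 1,060 + 240 + 150) = 4,195; DTI = 4,195/12,050 = 34.8%.
Reserves = 5,680/1,060 = 5.4 months.
Option A: score 681 ≥ 680; DTI 34.8% ≤ 36%; employment 8 < 24 mo; reserves 5.4 ≥ 2 mo → does not qualify.
Option B: score 681 ≥ 580; DTI 34.8% ≤ 36% → qualifies.
Option C: score 681 ≥ 640; DTI 34.8% ≤ 43%; employment 8 < 12 mo → does not qualify.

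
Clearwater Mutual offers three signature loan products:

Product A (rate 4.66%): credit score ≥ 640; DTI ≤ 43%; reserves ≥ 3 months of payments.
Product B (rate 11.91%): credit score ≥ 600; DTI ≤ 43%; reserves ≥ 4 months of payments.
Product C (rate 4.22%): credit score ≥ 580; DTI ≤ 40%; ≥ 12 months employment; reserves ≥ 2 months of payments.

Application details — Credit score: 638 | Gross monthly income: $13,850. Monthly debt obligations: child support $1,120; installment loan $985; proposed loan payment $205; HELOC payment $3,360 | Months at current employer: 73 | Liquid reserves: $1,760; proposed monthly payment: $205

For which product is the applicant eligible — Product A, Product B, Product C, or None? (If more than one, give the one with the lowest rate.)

Total debts = (1,120 + 985 + 205 + 3,360) = 5,670; DTI = 5,670/13,850 = 40.9%.
Reserves = 1,760/205 = 8.6 months.
Product A: score 638 < 640; DTI 40.9% ≤ 43%; reserves 8.6 ≥ 3 mo → does not qualify.
Product B: score 638 ≥ 600; DTI 40.9% ≤ 43%; reserves 8.6 ≥ 4 mo → qualifies.
Product C: score 638 ≥ 580; DTI 40.9% > 40%; employment 73 ≥ 12 mo; reserves 8.6 ≥ 2 mo → does not qualify.

Product B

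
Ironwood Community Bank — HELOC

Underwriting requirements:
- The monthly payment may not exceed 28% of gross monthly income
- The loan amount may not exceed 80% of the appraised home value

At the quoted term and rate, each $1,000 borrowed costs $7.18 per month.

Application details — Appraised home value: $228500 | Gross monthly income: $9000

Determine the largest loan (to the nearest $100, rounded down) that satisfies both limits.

Payment cap: 28% × $9,000 = $2,520/month.
At $7.18 per $1,000, that supports 2,520/7.18 × 1,000 ≈ $350,974 → $350,900.
LTV cap: 80% × $228,500 = $182,800 → $182,800.
Binding constraint: loan-to-value.

$182,800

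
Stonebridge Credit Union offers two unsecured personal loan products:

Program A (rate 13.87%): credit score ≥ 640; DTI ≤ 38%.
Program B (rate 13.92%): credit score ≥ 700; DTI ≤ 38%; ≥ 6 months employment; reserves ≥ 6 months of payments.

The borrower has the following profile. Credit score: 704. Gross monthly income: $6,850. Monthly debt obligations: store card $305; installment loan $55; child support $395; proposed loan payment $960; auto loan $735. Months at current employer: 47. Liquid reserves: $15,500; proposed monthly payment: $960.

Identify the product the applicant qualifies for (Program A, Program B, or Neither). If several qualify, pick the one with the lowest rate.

Total debts = (305 + 55 + 395 + 960 + 735) = 2,450; DTI = 2,450/6,850 = 35.8%.
Reserves = 15,500/960 = 16.1 months.
Program A: score 704 ≥ 640; DTI 35.8% ≤ 38% → qualifies.
Program B: score 704 ≥ 700; DTI 35.8% ≤ 38%; employment 47 ≥ 6 mo; reserves 16.1 ≥ 6 mo → qualifies.
Qualifying: Program A, Program B. Lowest rate is 13.87% → Program A.

Program A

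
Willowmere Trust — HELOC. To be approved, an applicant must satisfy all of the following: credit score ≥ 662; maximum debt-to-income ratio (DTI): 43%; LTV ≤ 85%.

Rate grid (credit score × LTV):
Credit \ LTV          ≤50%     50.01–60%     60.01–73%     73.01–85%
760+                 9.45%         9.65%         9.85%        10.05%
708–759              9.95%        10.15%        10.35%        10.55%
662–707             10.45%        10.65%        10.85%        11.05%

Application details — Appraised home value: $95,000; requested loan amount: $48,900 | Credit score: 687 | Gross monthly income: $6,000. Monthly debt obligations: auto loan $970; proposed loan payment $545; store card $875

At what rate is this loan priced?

Credit score 687 ≥ 662; Total monthly debts = (970 + 545 + 875) = 2,390. DTI = 2,390/6,000 = 39.8% ≤ 43%
LTV = 48,900/95,000 = 51.5% ≤ 85%
Score 687 is in the 662–707 band; LTV 51.5% is in the 50.01–60% band → 10.65%.

10.65%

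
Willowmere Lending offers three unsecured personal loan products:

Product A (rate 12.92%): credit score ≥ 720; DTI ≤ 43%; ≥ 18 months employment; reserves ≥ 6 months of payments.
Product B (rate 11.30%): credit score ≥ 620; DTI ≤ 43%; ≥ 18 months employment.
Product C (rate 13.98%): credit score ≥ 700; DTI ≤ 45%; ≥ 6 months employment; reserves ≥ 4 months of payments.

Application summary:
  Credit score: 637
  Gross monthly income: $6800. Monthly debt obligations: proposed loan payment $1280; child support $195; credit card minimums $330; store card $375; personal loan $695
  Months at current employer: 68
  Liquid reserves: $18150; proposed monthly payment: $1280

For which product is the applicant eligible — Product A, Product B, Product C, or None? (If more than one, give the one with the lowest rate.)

Product B

Total debts = (1,280 + 195 + 330 + 375 + 695) = 2,875; DTI = 2,875/6,800 = 42.3%.
Reserves = 18,150/1,280 = 14.2 months.
Product A: score 637 < 720; DTI 42.3% ≤ 43%; employment 68 ≥ 18 mo; reserves 14.2 ≥ 6 mo → does not qualify.
Product B: score 637 ≥ 620; DTI 42.3% ≤ 43%; employment 68 ≥ 18 mo → qualifies.
Product C: score 637 < 700; DTI 42.3% ≤ 45%; employment 68 ≥ 6 mo; reserves 14.2 ≥ 4 mo → does not qualify.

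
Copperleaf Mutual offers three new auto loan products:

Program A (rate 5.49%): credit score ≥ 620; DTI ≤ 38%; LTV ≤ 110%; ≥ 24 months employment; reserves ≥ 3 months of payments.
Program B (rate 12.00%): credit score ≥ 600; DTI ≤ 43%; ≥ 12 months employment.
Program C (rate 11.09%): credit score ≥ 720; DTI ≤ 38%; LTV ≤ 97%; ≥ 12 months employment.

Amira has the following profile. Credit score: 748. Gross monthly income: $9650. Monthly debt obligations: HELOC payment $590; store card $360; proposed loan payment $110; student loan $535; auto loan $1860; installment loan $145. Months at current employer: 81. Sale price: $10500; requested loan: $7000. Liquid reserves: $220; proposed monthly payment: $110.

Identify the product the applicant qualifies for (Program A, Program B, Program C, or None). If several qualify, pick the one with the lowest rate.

Total debts = (590 + 360 + 110 + 535 + 1,860 + 145) = 3,600; DTI = 3,600/9,650 = 37.3%.
LTV = 7,000/10,500 = 66.7%.
Reserves = 220/110 = 2.0 months.
Program A: score 748 ≥ 620; DTI 37.3% ≤ 38%; LTV 66.7% ≤ 110%; employment 81 ≥ 24 mo; reserves 2.0 < 3 mo → does not qualify.
Program B: score 748 ≥ 600; DTI 37.3% ≤ 43%; employment 81 ≥ 12 mo → qualifies.
Program C: score 748 ≥ 720; DTI 37.3% ≤ 38%; LTV 66.7% ≤ 97%; employment 81 ≥ 12 mo → qualifies.
Qualifying: Program B, Program C. Lowest rate is 11.09% → Program C.

Program C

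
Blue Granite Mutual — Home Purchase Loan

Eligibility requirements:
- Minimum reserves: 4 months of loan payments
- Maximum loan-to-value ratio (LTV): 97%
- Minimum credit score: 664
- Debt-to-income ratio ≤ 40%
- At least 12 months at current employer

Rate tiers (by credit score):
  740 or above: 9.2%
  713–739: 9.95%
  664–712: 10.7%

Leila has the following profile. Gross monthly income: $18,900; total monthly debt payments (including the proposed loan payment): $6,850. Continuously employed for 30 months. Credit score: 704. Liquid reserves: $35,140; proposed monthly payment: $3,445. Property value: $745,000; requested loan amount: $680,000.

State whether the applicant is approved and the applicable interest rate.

Credit score 704 ≥ 664 (meets minimum)
LTV: 680,000 ÷ 745,000 = 91.3%, within 97% cap
Employment 30 ≥ 12 months
DTI: 6,850 ÷ 18,900 = 36.2%, within the 40% cap
Reserves = 35,140/3,445 = 10.2 months ≥ 4
All requirements met. Score 704 falls in the 664–712 tier → 10.7%.

Approved at 10.7%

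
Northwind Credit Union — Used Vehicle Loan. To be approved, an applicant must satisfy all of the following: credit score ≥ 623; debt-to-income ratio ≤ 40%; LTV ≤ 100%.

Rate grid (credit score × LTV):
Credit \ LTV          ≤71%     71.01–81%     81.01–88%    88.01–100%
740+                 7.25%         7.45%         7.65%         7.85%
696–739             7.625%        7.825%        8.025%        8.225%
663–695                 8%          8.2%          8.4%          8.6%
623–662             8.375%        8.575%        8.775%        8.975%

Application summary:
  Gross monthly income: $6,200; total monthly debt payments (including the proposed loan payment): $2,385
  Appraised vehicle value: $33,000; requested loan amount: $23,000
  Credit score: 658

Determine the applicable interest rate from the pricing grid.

Credit score 658 ≥ 623; DTI: 2,385 ÷ 6,200 = 38.5%, within the 40% cap
LTV = 23,000/33,000 = 69.7% ≤ 100%
Row: 658 falls in 623–662. Column: 69.7% falls in ≤71%. Rate = 8.375%.

8.375%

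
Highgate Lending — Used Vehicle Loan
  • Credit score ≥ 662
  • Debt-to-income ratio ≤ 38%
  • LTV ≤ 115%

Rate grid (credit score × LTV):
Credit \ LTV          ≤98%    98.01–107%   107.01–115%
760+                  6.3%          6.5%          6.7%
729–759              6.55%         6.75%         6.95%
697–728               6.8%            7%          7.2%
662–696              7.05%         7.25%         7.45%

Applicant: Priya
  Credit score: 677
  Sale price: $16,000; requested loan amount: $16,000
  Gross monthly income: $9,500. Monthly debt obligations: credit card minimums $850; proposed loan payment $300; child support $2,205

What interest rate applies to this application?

Credit score 677 ≥ 662; Total monthly debts = (850 + 300 + 2,205) = 3,355. DTI: 3,355 ÷ 9,500 = 35.3%, within the 38% cap
LTV: 16,000 ÷ 16,000 = 100%, within 115% cap
Credit 677 → row 662–696; LTV 100% → column 98.01–107%. Grid cell → 7.25%.

7.25%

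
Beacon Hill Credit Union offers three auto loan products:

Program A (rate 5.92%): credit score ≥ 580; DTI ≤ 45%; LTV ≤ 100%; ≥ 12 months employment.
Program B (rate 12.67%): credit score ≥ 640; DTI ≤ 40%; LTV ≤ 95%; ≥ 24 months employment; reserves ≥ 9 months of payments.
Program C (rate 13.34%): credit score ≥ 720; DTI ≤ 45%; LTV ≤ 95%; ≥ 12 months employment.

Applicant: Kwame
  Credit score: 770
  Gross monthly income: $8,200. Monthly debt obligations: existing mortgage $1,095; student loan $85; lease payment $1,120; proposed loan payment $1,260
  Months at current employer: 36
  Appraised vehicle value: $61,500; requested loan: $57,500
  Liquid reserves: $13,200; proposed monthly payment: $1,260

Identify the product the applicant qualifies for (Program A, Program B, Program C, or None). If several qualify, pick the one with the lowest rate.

Total debts = (1,095 + 85 + 1,120 + 1,260) = 3,560; DTI = 3,560/8,200 = 43.4%.
LTV = 57,500/61,500 = 93.5%.
Reserves = 13,200/1,260 = 10.5 months.
Program A: score 770 ≥ 580; DTI 43.4% ≤ 45%; LTV 93.5% ≤ 100%; employment 36 ≥ 12 mo → qualifies.
Program B: score 770 ≥ 640; DTI 43.4% > 40%; LTV 93.5% ≤ 95%; employment 36 ≥ 24 mo; reserves 10.5 ≥ 9 mo → does not qualify.
Program C: score 770 ≥ 720; DTI 43.4% ≤ 45%; LTV 93.5% ≤ 95%; employment 36 ≥ 12 mo → qualifies.
Qualifying: Program A, Program C. Lowest rate is 5.92% → Program A.

Program A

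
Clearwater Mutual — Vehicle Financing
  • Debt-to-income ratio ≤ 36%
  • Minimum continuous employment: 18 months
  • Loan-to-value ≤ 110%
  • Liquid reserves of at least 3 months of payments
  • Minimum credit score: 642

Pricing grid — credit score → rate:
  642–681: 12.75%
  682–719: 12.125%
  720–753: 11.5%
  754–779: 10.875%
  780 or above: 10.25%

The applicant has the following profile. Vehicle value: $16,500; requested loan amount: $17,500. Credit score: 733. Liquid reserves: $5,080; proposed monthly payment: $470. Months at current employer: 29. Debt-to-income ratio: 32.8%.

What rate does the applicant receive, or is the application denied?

Credit score 733 ≥ 642 (meets minimum)
Loan-to-value = 17,500/16,500 = 106.1% — pass (110% max)
Employment 29 ≥ 18 months
Reserves: 5,080 ÷ 470 = 10.8 months (meets 3-month minimum)
Debt-to-income 32.8% vs 36% cap — pass
All requirements met. Score 733 falls in the 720–753 tier → 11.5%.

Approved at 11.5%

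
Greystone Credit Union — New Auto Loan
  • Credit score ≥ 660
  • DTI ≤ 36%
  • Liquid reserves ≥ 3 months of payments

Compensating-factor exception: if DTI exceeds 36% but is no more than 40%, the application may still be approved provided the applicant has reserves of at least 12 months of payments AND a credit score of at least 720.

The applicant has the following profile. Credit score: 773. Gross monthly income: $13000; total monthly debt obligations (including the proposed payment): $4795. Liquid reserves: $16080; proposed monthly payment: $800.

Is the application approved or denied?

Credit score 773 ≥ 660 (meets base)
DTI = 4,795/13,000 = 36.9% > 36% — standard DTI limit exceeded.
Reserves: 16,080 ÷ 800 = 20.1 months (meets 3-month minimum)
DTI 36.9% is within the 36%–40% exception band; checking compensating factors.
Reserves 20.1 ≥ 12 months; credit score 773 ≥ 720.
Both compensating conditions met → exception applies.

Approved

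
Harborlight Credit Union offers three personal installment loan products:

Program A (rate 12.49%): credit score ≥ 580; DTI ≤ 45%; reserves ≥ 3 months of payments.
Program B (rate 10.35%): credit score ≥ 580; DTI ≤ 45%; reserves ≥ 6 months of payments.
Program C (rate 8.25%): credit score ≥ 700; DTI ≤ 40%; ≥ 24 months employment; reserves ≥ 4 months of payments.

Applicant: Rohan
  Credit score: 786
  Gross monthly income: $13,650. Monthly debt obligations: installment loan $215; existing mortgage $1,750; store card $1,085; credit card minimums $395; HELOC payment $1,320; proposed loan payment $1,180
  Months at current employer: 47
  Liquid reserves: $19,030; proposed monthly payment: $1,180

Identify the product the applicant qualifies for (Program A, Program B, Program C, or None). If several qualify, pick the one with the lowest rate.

Total debts = (215 + 1,750 + 1,085 + 395 + 1,320 + 1,180) = 5,945; DTI = 5,945/13,650 = 43.6%.
Reserves = 19,030/1,180 = 16.1 months.
Program A: score 786 ≥ 580; DTI 43.6% ≤ 45%; reserves 16.1 ≥ 3 mo → qualifies.
Program B: score 786 ≥ 580; DTI 43.6% ≤ 45%; reserves 16.1 ≥ 6 mo → qualifies.
Program C: score 786 ≥ 700; DTI 43.6% > 40%; employment 47 ≥ 24 mo; reserves 16.1 ≥ 4 mo → does not qualify.
Qualifying: Program A, Program B. Lowest rate is 10.35% → Program B.

Program B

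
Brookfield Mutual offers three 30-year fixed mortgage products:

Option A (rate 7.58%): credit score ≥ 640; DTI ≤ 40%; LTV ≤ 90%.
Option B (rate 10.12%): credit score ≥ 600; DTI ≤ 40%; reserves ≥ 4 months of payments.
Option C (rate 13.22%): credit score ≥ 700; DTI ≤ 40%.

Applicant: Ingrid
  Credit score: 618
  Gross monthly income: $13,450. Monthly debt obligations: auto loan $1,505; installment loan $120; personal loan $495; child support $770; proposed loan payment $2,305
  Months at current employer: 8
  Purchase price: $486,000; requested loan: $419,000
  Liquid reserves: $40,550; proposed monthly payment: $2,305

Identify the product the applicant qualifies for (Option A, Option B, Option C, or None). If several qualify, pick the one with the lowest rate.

Total debts = (1,505 + 120 + 495 + 770 + 2,305) = 5,195; DTI = 5,195/13,450 = 38.6%.
LTV = 419,000/486,000 = 86.2%.
Reserves = 40,550/2,305 = 17.6 months.
Option A: score 618 < 640; DTI 38.6% ≤ 40%; LTV 86.2% ≤ 90% → does not qualify.
Option B: score 618 ≥ 600; DTI 38.6% ≤ 40%; reserves 17.6 ≥ 4 mo → qualifies.
Option C: score 618 < 700; DTI 38.6% ≤ 40% → does not qualify.

Option B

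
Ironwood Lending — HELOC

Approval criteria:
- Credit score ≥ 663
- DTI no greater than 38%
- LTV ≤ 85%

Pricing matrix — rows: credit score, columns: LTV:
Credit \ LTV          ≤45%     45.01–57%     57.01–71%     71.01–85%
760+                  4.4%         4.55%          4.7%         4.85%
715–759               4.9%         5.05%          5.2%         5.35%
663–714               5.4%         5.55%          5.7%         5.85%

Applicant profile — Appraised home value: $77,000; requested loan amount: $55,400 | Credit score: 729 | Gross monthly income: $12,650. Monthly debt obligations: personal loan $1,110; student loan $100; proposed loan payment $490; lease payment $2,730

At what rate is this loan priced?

5.35%

Credit score 729 ≥ 663; Total monthly debts = (1,110 + 100 + 490 + 2,730) = 4,430. Debt-to-income = 4,430/12,650 = 35% — meets 38% limit
Loan-to-value = 55,400/77,000 = 71.9% — pass (85% max)
Credit 729 → row 715–759; LTV 71.9% → column 71.01–85%. Grid cell → 5.35%.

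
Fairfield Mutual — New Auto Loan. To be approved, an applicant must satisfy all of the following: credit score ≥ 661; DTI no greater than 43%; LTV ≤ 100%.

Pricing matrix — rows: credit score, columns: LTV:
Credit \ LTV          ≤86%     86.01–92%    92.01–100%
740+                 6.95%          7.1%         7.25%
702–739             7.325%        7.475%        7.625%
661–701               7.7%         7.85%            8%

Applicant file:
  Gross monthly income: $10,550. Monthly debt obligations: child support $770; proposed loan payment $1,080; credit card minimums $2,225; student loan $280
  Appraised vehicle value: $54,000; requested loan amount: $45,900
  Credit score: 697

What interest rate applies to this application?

7.7%

Credit score 697 ≥ 661; Total monthly debts = (770 + 1,080 + 2,225 + 280) = 4,355. Debt-to-income = 4,355/10,550 = 41.3% — meets 43% limit
LTV = 45,900/54,000 = 85% ≤ 100%
Row: 697 falls in 661–701. Column: 85% falls in ≤86%. Rate = 7.7%.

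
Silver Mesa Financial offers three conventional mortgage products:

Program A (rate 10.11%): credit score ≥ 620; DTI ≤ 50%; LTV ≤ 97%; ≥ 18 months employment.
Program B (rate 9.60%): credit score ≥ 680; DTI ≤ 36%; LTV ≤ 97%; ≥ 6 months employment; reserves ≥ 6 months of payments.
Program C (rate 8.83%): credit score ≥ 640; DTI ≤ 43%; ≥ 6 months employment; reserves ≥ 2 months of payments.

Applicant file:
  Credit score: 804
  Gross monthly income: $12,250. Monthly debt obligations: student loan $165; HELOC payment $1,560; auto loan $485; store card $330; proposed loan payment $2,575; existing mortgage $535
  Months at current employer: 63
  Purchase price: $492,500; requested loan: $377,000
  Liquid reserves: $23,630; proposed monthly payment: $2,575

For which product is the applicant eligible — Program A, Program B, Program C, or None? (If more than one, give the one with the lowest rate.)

Total debts = (165 + 1,560 + 485 + 330 + 2,575 + 535) = 5,650; DTI = 5,650/12,250 = 46.1%.
LTV = 377,000/492,500 = 76.5%.
Reserves = 23,630/2,575 = 9.2 months.
Program A: score 804 ≥ 620; DTI 46.1% ≤ 50%; LTV 76.5% ≤ 97%; employment 63 ≥ 18 mo → qualifies.
Program B: score 804 ≥ 680; DTI 46.1% > 36%; LTV 76.5% ≤ 97%; employment 63 ≥ 6 mo; reserves 9.2 ≥ 6 mo → does not qualify.
Program C: score 804 ≥ 640; DTI 46.1% > 43%; employment 63 ≥ 6 mo; reserves 9.2 ≥ 2 mo → does not qualify.

Program A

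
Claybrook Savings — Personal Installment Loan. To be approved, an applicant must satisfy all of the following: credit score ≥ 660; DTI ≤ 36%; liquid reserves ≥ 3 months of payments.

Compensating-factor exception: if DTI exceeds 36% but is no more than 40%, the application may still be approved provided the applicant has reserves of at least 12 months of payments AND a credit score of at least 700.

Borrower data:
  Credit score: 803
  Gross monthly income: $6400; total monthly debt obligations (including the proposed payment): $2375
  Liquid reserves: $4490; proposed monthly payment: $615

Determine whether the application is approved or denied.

Credit score 803 ≥ 660 (meets base)
DTI: 2,375 ÷ 6,400 = 37.1%, over the 36% base limit.
Reserves = 4,490/615 = 7.3 months ≥ 3
DTI 37.1% is within the 36%–40% exception band; checking compensating factors.
Override check — reserves: 7.3 mo (short of 12); score: 803 (ok).
Override conditions not both satisfied; exception does not apply.

Denied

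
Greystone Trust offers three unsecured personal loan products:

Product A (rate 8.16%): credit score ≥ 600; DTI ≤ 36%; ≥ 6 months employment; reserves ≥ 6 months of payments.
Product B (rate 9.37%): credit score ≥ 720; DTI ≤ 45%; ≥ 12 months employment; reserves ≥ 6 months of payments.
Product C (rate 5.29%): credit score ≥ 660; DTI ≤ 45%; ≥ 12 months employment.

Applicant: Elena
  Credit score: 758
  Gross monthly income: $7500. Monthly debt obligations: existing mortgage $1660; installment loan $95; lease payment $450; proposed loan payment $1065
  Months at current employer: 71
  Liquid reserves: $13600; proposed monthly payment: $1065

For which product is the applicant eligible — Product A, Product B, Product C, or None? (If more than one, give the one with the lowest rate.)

Total debts = (1,660 + 95 + 450 + 1,065) = 3,270; DTI = 3,270/7,500 = 43.6%.
Reserves = 13,600/1,065 = 12.8 months.
Product A: score 758 ≥ 600; DTI 43.6% > 36%; employment 71 ≥ 6 mo; reserves 12.8 ≥ 6 mo → does not qualify.
Product B: score 758 ≥ 720; DTI 43.6% ≤ 45%; employment 71 ≥ 12 mo; reserves 12.8 ≥ 6 mo → qualifies.
Product C: score 758 ≥ 660; DTI 43.6% ≤ 45%; employment 71 ≥ 12 mo → qualifies.
Qualifying: Product B, Product C. Lowest rate is 5.29% → Product C.

Product C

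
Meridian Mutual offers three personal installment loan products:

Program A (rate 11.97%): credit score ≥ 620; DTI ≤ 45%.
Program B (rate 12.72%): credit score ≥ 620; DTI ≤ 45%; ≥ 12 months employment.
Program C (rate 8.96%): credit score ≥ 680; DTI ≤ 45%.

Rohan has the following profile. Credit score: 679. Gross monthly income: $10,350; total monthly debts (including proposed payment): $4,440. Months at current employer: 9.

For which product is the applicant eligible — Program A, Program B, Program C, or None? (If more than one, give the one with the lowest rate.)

Program A

DTI = 4,440/10,350 = 42.9%.
Program A: score 679 ≥ 620; DTI 42.9% ≤ 45% → qualifies.
Program B: score 679 ≥ 620; DTI 42.9% ≤ 45%; employment 9 < 12 mo → does not qualify.
Program C: score 679 < 680; DTI 42.9% ≤ 45% → does not qualify.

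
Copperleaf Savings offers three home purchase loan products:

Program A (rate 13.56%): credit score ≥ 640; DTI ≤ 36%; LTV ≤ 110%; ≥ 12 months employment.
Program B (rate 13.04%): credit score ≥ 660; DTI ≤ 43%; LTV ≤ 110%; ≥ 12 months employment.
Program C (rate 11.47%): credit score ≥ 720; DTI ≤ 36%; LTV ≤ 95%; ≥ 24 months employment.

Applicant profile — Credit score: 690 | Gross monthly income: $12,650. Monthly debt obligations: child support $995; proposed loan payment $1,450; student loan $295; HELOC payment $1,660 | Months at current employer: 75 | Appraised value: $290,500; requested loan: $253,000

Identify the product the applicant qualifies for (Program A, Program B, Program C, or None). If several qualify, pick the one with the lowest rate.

Total debts = (995 + 1,450 + 295 + 1,660) = 4,400; DTI = 4,400/12,650 = 34.8%.
LTV = 253,000/290,500 = 87.1%.
Program A: score 690 ≥ 640; DTI 34.8% ≤ 36%; LTV 87.1% ≤ 110%; employment 75 ≥ 12 mo → qualifies.
Program B: score 690 ≥ 660; DTI 34.8% ≤ 43%; LTV 87.1% ≤ 110%; employment 75 ≥ 12 mo → qualifies.
Program C: score 690 < 720; DTI 34.8% ≤ 36%; LTV 87.1% ≤ 95%; employment 75 ≥ 24 mo → does not qualify.
Qualifying: Program A, Program B. Lowest rate is 13.04% → Program B.

Program B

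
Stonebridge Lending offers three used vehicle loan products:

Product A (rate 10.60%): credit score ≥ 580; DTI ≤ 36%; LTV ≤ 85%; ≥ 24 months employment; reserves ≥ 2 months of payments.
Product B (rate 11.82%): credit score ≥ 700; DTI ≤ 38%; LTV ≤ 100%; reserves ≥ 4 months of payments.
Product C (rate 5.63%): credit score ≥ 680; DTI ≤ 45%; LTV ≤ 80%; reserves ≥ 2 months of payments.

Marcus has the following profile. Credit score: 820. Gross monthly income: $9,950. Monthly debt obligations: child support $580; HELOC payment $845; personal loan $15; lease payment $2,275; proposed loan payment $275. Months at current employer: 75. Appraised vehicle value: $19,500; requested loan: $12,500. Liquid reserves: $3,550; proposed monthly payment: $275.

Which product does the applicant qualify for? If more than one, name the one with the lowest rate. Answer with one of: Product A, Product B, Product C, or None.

Total debts = (580 + 845 + 15 + 2,275 + 275) = 3,990; DTI = 3,990/9,950 = 40.1%.
LTV = 12,500/19,500 = 64.1%.
Reserves = 3,550/275 = 12.9 months.
Product A: score 820 ≥ 580; DTI 40.1% > 36%; LTV 64.1% ≤ 85%; employment 75 ≥ 24 mo; reserves 12.9 ≥ 2 mo → does not qualify.
Product B: score 820 ≥ 700; DTI 40.1% > 38%; LTV 64.1% ≤ 100%; reserves 12.9 ≥ 4 mo → does not qualify.
Product C: score 820 ≥ 680; DTI 40.1% ≤ 45%; LTV 64.1% ≤ 80%; reserves 12.9 ≥ 2 mo → qualifies.

Product C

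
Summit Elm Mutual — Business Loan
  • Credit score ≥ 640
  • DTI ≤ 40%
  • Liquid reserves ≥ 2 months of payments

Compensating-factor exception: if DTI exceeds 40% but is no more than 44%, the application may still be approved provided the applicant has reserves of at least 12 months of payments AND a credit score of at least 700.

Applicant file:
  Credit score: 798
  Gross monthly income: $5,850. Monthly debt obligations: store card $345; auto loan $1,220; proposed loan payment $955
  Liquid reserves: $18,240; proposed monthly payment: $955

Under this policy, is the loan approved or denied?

Credit score 798 ≥ 640 (meets base)
Total debts = (345 + 1,220 + 955) = 2,520. DTI = 2,520/5,850 = 43.1% > 40% — standard DTI limit exceeded.
Liquid reserves cover 18,240/955 = 19.1 months — ≥ 2 required
DTI 43.1% is within the 40%–44% exception band; checking compensating factors.
Override check — reserves: 19.1 mo (ok); score: 798 (ok).
Both compensating conditions met → exception applies.

Approved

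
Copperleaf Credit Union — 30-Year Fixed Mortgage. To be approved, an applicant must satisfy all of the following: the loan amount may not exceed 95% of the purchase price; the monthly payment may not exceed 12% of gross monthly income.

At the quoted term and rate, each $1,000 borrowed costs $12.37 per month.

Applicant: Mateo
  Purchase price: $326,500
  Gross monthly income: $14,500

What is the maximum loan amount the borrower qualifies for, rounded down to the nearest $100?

Payment cap: 12% × $14,500 = $1,740/month.
At $12.37 per $1,000, that supports 1,740/12.37 × 1,000 ≈ $140,662 → $140,600.
LTV cap: 95% × $326,500 = $310,175 → $310,100.
Binding constraint: payment-to-income.

$140,600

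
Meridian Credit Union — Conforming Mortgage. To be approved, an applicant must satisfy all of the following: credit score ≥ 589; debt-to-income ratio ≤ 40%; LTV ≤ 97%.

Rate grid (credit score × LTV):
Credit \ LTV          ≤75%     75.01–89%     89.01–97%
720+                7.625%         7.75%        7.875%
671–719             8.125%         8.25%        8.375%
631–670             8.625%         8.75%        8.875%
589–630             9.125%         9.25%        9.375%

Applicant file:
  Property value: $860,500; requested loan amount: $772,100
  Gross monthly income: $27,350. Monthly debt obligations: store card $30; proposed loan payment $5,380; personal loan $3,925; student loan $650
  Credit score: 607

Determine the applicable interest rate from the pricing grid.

Credit score 607 ≥ 589; Total monthly debts = (30 + 5,380 + 3,925 + 650) = 9,985. DTI: 9,985 ÷ 27,350 = 36.5%, within the 40% cap
LTV: 772,100 ÷ 860,500 = 89.7%, within 97% cap
Credit 607 → row 589–630; LTV 89.7% → column 89.01–97%. Grid cell → 9.375%.

9.375%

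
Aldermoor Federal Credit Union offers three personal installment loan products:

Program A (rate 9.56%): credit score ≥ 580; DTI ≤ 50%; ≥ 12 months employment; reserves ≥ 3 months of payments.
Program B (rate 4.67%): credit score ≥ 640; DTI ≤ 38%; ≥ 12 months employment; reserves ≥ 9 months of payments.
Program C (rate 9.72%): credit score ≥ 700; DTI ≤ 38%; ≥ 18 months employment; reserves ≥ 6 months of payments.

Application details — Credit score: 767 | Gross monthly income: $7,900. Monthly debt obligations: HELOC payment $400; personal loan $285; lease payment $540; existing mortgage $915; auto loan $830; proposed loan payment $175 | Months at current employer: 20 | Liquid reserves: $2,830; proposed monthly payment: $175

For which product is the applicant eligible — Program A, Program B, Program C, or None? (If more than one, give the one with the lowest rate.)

Program A

Total debts = (400 + 285 + 540 + 915 + 830 + 175) = 3,145; DTI = 3,145/7,900 = 39.8%.
Reserves = 2,830/175 = 16.2 months.
Program A: score 767 ≥ 580; DTI 39.8% ≤ 50%; employment 20 ≥ 12 mo; reserves 16.2 ≥ 3 mo → qualifies.
Program B: score 767 ≥ 640; DTI 39.8% > 38%; employment 20 ≥ 12 mo; reserves 16.2 ≥ 9 mo → does not qualify.
Program C: score 767 ≥ 700; DTI 39.8% > 38%; employment 20 ≥ 18 mo; reserves 16.2 ≥ 6 mo → does not qualify.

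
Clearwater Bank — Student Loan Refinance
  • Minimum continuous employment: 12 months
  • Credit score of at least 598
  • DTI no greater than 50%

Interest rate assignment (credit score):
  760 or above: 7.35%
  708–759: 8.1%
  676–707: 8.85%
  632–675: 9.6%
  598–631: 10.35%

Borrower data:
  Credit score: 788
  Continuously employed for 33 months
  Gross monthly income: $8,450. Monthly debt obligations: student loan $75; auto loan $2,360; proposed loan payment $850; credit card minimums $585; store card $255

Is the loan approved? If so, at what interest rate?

Approved at 7.35%

Credit score 788 ≥ 598 (meets minimum)
Employment 33 ≥ 12 months
Total monthly debts = (75 + 2,360 + 850 + 585 + 255) = 4,125. Debt-to-income = 4,125/8,450 = 48.8% — meets 50% limit
All requirements met. Score 788 falls in the 760 or above tier → 7.35%.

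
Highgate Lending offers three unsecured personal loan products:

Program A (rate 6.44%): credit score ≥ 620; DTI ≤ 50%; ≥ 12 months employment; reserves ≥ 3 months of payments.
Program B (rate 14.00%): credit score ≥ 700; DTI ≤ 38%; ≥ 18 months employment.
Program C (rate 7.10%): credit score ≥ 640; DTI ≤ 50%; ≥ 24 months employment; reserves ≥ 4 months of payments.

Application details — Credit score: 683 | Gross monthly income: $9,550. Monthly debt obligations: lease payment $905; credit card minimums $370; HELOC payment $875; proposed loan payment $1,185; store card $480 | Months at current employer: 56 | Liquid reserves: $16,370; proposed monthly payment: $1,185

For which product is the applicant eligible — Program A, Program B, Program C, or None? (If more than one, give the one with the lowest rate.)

Program A

Total debts = (905 + 370 + 875 + 1,185 + 480) = 3,815; DTI = 3,815/9,550 = 39.9%.
Reserves = 16,370/1,185 = 13.8 months.
Program A: score 683 ≥ 620; DTI 39.9% ≤ 50%; employment 56 ≥ 12 mo; reserves 13.8 ≥ 3 mo → qualifies.
Program B: score 683 < 700; DTI 39.9% > 38%; employment 56 ≥ 18 mo → does not qualify.
Program C: score 683 ≥ 640; DTI 39.9% ≤ 50%; employment 56 ≥ 24 mo; reserves 13.8 ≥ 4 mo → qualifies.
Qualifying: Program A, Program C. Lowest rate is 6.44% → Program A.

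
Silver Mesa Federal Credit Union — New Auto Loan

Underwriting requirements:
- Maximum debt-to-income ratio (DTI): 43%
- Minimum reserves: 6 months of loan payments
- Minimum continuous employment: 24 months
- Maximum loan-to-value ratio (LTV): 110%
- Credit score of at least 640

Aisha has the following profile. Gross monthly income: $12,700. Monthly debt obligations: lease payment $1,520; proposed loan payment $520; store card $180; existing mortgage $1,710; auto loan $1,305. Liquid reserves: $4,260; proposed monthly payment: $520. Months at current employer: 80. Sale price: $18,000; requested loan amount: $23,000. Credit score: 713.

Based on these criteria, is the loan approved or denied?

Total monthly debts = (1,520 + 520 + 180 + 1,710 + 1,305) = 5,235. DTI = 5,235/12,700 = 41.2% ≤ 43%
Liquid reserves cover 4,260/520 = 8.2 months — ≥ 6 required
Employment 80 ≥ 24 months
Loan-to-value = 23,000/18,000 = 127.8% — fail (110% max)
Credit score 713 ≥ 640 (meets)
Fails on LTV.

Denied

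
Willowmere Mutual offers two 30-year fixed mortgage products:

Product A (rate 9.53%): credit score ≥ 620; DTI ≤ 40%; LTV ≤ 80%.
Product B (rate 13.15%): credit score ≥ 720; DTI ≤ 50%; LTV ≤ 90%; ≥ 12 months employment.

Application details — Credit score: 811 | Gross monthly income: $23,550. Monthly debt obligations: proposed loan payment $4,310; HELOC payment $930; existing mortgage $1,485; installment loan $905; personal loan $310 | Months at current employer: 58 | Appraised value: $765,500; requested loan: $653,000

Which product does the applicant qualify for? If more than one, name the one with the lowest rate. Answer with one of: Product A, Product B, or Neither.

Total debts = (4,310 + 930 + 1,485 + 905 + 310) = 7,940; DTI = 7,940/23,550 = 33.7%.
LTV = 653,000/765,500 = 85.3%.
Product A: score 811 ≥ 620; DTI 33.7% ≤ 40%; LTV 85.3% > 80% → does not qualify.
Product B: score 811 ≥ 720; DTI 33.7% ≤ 50%; LTV 85.3% ≤ 90%; employment 58 ≥ 12 mo → qualifies.

Product B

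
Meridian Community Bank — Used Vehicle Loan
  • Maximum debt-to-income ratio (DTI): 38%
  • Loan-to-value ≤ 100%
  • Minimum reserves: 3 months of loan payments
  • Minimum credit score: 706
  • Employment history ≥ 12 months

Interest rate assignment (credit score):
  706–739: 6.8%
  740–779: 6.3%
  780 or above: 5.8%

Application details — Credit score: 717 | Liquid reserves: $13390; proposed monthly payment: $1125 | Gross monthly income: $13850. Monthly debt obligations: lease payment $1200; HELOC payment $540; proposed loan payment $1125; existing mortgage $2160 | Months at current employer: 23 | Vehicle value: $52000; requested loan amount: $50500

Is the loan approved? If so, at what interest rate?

Approved at 6.8%

Credit score 717 ≥ 706 (meets minimum)
Liquid reserves cover 13,390/1,125 = 11.9 months — ≥ 3 required
LTV: 50,500 ÷ 52,000 = 97.1%, within 100% cap
Employment 23 ≥ 12 months
Total monthly debts = (1,200 + 540 + 1,125 + 2,160) = 5,025. Debt-to-income = 5,025/13,850 = 36.3% — meets 38% limit
All requirements met. Score 717 falls in the 706–739 tier → 6.8%.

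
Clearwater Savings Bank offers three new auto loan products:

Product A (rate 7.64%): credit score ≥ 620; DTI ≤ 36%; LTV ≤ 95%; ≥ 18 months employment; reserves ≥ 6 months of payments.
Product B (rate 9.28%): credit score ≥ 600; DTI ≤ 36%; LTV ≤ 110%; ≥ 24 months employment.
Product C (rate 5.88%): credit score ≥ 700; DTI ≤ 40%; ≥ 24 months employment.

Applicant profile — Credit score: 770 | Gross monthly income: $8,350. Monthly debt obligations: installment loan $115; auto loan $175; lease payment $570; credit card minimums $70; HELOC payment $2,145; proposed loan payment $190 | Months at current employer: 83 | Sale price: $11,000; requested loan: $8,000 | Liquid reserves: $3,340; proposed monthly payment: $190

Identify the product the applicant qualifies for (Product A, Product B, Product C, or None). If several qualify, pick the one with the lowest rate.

Product C

Total debts = (115 + 175 + 570 + 70 + 2,145 + 190) = 3,265; DTI = 3,265/8,350 = 39.1%.
LTV = 8,000/11,000 = 72.7%.
Reserves = 3,340/190 = 17.6 months.
Product A: score 770 ≥ 620; DTI 39.1% > 36%; LTV 72.7% ≤ 95%; employment 83 ≥ 18 mo; reserves 17.6 ≥ 6 mo → does not qualify.
Product B: score 770 ≥ 600; DTI 39.1% > 36%; LTV 72.7% ≤ 110%; employment 83 ≥ 24 mo → does not qualify.
Product C: score 770 ≥ 700; DTI 39.1% ≤ 40%; employment 83 ≥ 24 mo → qualifies.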